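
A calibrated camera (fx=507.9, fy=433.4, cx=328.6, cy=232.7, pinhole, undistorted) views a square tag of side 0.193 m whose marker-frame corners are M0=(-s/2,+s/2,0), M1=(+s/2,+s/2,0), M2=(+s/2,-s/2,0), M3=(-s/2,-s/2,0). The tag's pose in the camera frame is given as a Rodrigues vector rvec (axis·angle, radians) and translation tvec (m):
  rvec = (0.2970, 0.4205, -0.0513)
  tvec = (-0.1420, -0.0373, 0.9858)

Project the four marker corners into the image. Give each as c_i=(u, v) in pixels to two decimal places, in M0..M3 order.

Intrinsics K: fx=507.9, fy=433.4, cx=328.6, cy=232.7
Marker side s = 0.193 m; corners in marker frame (Z=0):
  M0 = (-0.0965, +0.0965, 0)
  M1 = (+0.0965, +0.0965, 0)
  M2 = (+0.0965, -0.0965, 0)
  M3 = (-0.0965, -0.0965, 0)
rvec = (0.2970, 0.4205, -0.0513), |rvec| = θ = 0.51736 rad = 29.643°
Rodrigues: sinθ=0.49459, 1−cosθ=0.13087; R = I + sinθ·[k]× + (1−cosθ)·[k]×²:
    [+0.91226 +0.11011 +0.39454]
    [+0.01202 +0.95558 -0.29447]
    [-0.40944 +0.27338 +0.87041]
t = (-0.1420, -0.0373, 0.9858) m
M0: Pc = R·M0+t = (-0.21941, +0.05375, +1.05169); u = 507.9·(-0.21941)/1.05169 + 328.6 = 222.6401, v = 433.4·(+0.05375)/1.05169 + 232.7 = 254.8518
M1: Pc = R·M1+t = (-0.04334, +0.05607, +0.97267); u = 507.9·(-0.04334)/0.97267 + 328.6 = 305.9681, v = 433.4·(+0.05607)/0.97267 + 232.7 = 257.6853
M2: Pc = R·M2+t = (-0.06459, -0.12835, +0.91991); u = 507.9·(-0.06459)/0.91991 + 328.6 = 292.9372, v = 433.4·(-0.12835)/0.91991 + 232.7 = 172.2282
M3: Pc = R·M3+t = (-0.24066, -0.13067, +0.99893); u = 507.9·(-0.24066)/0.99893 + 328.6 = 206.2388, v = 433.4·(-0.13067)/0.99893 + 232.7 = 176.0052

c0=(222.64, 254.85) c1=(305.97, 257.69) c2=(292.94, 172.23) c3=(206.24, 176.01)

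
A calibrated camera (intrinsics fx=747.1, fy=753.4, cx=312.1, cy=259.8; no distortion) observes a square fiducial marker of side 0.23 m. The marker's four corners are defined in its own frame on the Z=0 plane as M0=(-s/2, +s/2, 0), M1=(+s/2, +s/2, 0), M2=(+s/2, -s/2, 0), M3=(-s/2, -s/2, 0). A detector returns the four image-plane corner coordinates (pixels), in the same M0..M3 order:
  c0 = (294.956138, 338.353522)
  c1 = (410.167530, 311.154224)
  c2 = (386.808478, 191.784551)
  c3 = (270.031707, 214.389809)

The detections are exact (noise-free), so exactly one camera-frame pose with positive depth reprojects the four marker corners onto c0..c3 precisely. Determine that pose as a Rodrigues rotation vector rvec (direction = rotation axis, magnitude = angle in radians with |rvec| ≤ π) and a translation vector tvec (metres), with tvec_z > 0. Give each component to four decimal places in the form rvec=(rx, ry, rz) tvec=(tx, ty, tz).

rvec=(0.0089, -0.2407, -0.2016) tvec=(0.0552, 0.0075, 1.3957)

Intrinsics K: fx=747.1, fy=753.4, cx=312.1, cy=259.8
Marker side s = 0.23 m; corners in marker frame (Z=0):
  M0 = (-0.1150, +0.1150, 0)
  M1 = (+0.1150, +0.1150, 0)
  M2 = (+0.1150, -0.1150, 0)
  M3 = (-0.1150, -0.1150, 0)
Detected image corners:
  c0 = (294.956138, 338.353522) px
  c1 = (410.167530, 311.154224) px
  c2 = (386.808478, 191.784551) px
  c3 = (270.031707, 214.389809) px
Planar DLT: solve 8×8 A·h = b for H (H[2,2]=1):
  H  [+561.84958 +112.90134 +341.65064]
  H  [-63.70007 +534.99510 +263.84300]
  H  [+0.16898 +0.02351 +1.00000]
B = K⁻¹H; ‖b₁‖=0.716467, ‖b₂‖=0.716467; λ = 2/(‖b₁‖+‖b₂‖) = 1.395737, sign → tz>0 ⇒ λ=+1.395737
r₁ = λ·B[:,0] = (+0.95112,-0.19934,+0.23585); r₂ = λ·B[:,1] = (+0.19722,+0.97981,+0.03281)
r₃ = r₁×r₂ = (-0.23763,+0.01531,+0.97123); SVD([r₁ r₂ r₃]) → R = UVᵀ:
  R  [+0.95112 +0.19722 -0.23763]
  R  [-0.19934 +0.97981 +0.01531]
  R  [+0.23585 +0.03281 +0.97123]
t = (+0.05521, +0.00749, +1.39574) m
tr R = 2.902169; θ = arccos((tr R − 1)/2) = 0.314069 rad = 17.995°
axis k = ((R−Rᵀ)₃₂, (R−Rᵀ)₁₃, (R−Rᵀ)₂₁) / (2 sinθ) = (+0.028318, -0.766329, -0.641824)
rvec = θ·k = (+0.008894, -0.240680, -0.201577)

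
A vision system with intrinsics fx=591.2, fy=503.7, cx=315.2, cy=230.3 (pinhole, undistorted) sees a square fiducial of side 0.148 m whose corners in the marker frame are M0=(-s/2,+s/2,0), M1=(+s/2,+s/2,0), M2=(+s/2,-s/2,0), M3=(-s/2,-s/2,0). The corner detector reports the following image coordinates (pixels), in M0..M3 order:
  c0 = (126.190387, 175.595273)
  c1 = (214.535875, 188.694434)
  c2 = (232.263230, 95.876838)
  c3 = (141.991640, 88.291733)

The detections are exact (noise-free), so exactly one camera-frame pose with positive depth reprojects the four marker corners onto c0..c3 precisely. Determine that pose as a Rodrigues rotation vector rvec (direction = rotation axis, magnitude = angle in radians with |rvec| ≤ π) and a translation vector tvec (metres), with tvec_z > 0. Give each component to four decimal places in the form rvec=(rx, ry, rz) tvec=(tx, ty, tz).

Intrinsics K: fx=591.2, fy=503.7, cx=315.2, cy=230.3
Marker side s = 0.148 m; corners in marker frame (Z=0):
  M0 = (-0.0740, +0.0740, 0)
  M1 = (+0.0740, +0.0740, 0)
  M2 = (+0.0740, -0.0740, 0)
  M3 = (-0.0740, -0.0740, 0)
Detected image corners:
  c0 = (126.190387, 175.595273) px
  c1 = (214.535875, 188.694434) px
  c2 = (232.263230, 95.876838) px
  c3 = (141.991640, 88.291733) px
Planar DLT: solve 8×8 A·h = b for H (H[2,2]=1):
  H  [+528.09121 -101.15948 +177.31167]
  H  [+12.19909 +617.07259 +137.17537]
  H  [-0.42134 +0.06663 +1.00000]
B = K⁻¹H; ‖b₁‖=1.214184, ‖b₂‖=1.214184; λ = 2/(‖b₁‖+‖b₂‖) = 0.823599, sign → tz>0 ⇒ λ=+0.823599
r₁ = λ·B[:,0] = (+0.92069,+0.17861,-0.34702); r₂ = λ·B[:,1] = (-0.17018,+0.98388,+0.05488)
r₃ = r₁×r₂ = (+0.35122,+0.00853,+0.93625); SVD([r₁ r₂ r₃]) → R = UVᵀ:
  R  [+0.92069 -0.17018 +0.35122]
  R  [+0.17861 +0.98388 +0.00853]
  R  [-0.34702 +0.05488 +0.93625]
t = (-0.19209, -0.15227, +0.82360) m
tr R = 2.840830; θ = arccos((tr R − 1)/2) = 0.401655 rad = 23.013°
axis k = ((R−Rᵀ)₃₂, (R−Rᵀ)₁₃, (R−Rᵀ)₂₁) / (2 sinθ) = (+0.059275, +0.893023, +0.446090)
rvec = θ·k = (+0.023808, +0.358687, +0.179174)

rvec=(0.0238, 0.3587, 0.1792) tvec=(-0.1921, -0.1523, 0.8236)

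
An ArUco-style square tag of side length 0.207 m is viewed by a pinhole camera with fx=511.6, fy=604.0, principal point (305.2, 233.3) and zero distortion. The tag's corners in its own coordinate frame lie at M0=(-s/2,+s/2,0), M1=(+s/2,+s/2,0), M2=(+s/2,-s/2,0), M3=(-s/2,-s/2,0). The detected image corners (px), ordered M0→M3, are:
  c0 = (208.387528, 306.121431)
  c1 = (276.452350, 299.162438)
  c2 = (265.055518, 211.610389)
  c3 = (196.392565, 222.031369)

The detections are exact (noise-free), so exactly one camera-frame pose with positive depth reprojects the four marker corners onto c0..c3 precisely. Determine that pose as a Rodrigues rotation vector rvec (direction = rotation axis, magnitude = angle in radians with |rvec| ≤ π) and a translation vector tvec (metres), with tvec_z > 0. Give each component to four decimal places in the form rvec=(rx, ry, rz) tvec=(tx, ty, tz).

rvec=(0.1251, 0.2638, -0.1293) tvec=(-0.1932, 0.0634, 1.4273)

Intrinsics K: fx=511.6, fy=604.0, cx=305.2, cy=233.3
Marker side s = 0.207 m; corners in marker frame (Z=0):
  M0 = (-0.1035, +0.1035, 0)
  M1 = (+0.1035, +0.1035, 0)
  M2 = (+0.1035, -0.1035, 0)
  M3 = (-0.1035, -0.1035, 0)
Detected image corners:
  c0 = (208.387528, 306.121431) px
  c1 = (276.452350, 299.162438) px
  c2 = (265.055518, 211.610389) px
  c3 = (196.392565, 222.031369) px
Planar DLT: solve 8×8 A·h = b for H (H[2,2]=1):
  H  [+285.92700 +74.11185 +235.95415]
  H  [-90.57747 +433.73543 +260.14573]
  H  [-0.18735 +0.07432 +1.00000]
B = K⁻¹H; ‖b₁‖=0.700642, ‖b₂‖=0.700642; λ = 2/(‖b₁‖+‖b₂‖) = 1.427262, sign → tz>0 ⇒ λ=+1.427262
r₁ = λ·B[:,0] = (+0.95720,-0.11075,-0.26740); r₂ = λ·B[:,1] = (+0.14348,+0.98395,+0.10607)
r₃ = r₁×r₂ = (+0.25136,-0.13990,+0.95773); SVD([r₁ r₂ r₃]) → R = UVᵀ:
  R  [+0.95720 +0.14348 +0.25136]
  R  [-0.11075 +0.98395 -0.13990]
  R  [-0.26740 +0.10607 +0.95773]
t = (-0.19318, +0.06344, +1.42726) m
tr R = 2.898882; θ = arccos((tr R − 1)/2) = 0.319347 rad = 18.297°
axis k = ((R−Rᵀ)₃₂, (R−Rᵀ)₁₃, (R−Rᵀ)₂₁) / (2 sinθ) = (+0.391744, +0.826196, -0.404892)
rvec = θ·k = (+0.125102, +0.263843, -0.129301)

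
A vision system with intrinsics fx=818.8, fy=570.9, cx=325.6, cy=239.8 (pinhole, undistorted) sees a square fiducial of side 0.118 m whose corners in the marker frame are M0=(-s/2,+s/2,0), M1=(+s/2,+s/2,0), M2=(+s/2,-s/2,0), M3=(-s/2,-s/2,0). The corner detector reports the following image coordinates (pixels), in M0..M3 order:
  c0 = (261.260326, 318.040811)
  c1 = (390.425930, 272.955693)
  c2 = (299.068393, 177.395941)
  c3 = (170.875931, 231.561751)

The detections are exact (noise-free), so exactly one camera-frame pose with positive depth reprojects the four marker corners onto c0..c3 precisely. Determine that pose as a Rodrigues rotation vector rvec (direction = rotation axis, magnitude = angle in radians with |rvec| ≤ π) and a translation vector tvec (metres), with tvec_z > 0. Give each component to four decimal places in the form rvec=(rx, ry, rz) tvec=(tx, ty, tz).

rvec=(0.3383, 0.3164, -0.5393) tvec=(-0.0338, 0.0127, 0.5944)

Intrinsics K: fx=818.8, fy=570.9, cx=325.6, cy=239.8
Marker side s = 0.118 m; corners in marker frame (Z=0):
  M0 = (-0.0590, +0.0590, 0)
  M1 = (+0.0590, +0.0590, 0)
  M2 = (+0.0590, -0.0590, 0)
  M3 = (-0.0590, -0.0590, 0)
Detected image corners:
  c0 = (261.260326, 318.040811) px
  c1 = (390.425930, 272.955693) px
  c2 = (299.068393, 177.395941) px
  c3 = (170.875931, 231.561751) px
Planar DLT: solve 8×8 A·h = b for H (H[2,2]=1):
  H  [+912.34642 +877.84248 +279.02617]
  H  [-578.59208 +866.10638 +251.95239]
  H  [-0.63567 +0.38481 +1.00000]
B = K⁻¹H; ‖b₁‖=1.682276, ‖b₂‖=1.682276; λ = 2/(‖b₁‖+‖b₂‖) = 0.594433, sign → tz>0 ⇒ λ=+0.594433
r₁ = λ·B[:,0] = (+0.81261,-0.44372,-0.37786); r₂ = λ·B[:,1] = (+0.54633,+0.80573,+0.22874)
r₃ = r₁×r₂ = (+0.20296,-0.39232,+0.89716); SVD([r₁ r₂ r₃]) → R = UVᵀ:
  R  [+0.81261 +0.54633 +0.20296]
  R  [-0.44372 +0.80573 -0.39232]
  R  [-0.37786 +0.22874 +0.89716]
t = (-0.03381, +0.01265, +0.59443) m
tr R = 2.515490; θ = arccos((tr R − 1)/2) = 0.710946 rad = 40.734°
axis k = ((R−Rᵀ)₃₂, (R−Rᵀ)₁₃, (R−Rᵀ)₂₁) / (2 sinθ) = (+0.475874, +0.445038, -0.758607)
rvec = θ·k = (+0.338321, +0.316398, -0.539328)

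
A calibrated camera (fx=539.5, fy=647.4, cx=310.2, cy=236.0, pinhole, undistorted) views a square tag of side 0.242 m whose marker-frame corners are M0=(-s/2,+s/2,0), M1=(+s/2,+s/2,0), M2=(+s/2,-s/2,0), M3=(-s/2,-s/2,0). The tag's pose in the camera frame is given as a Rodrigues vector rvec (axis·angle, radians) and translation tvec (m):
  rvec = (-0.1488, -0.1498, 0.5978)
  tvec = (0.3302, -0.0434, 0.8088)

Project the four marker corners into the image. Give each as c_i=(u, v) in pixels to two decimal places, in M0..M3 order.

Intrinsics K: fx=539.5, fy=647.4, cx=310.2, cy=236.0
Marker side s = 0.242 m; corners in marker frame (Z=0):
  M0 = (-0.1210, +0.1210, 0)
  M1 = (+0.1210, +0.1210, 0)
  M2 = (+0.1210, -0.1210, 0)
  M3 = (-0.1210, -0.1210, 0)
rvec = (-0.1488, -0.1498, 0.5978), |rvec| = θ = 0.63399 rad = 36.325°
Rodrigues: sinθ=0.59237, 1−cosθ=0.19433; R = I + sinθ·[k]× + (1−cosθ)·[k]×²:
    [+0.81637 -0.54777 -0.18297]
    [+0.56933 +0.81652 +0.09573]
    [+0.09696 -0.18233 +0.97845]
t = (0.3302, -0.0434, 0.8088) m
M0: Pc = R·M0+t = (+0.16514, -0.01349, +0.77501); u = 539.5·(+0.16514)/0.77501 + 310.2 = 425.1565, v = 647.4·(-0.01349)/0.77501 + 236.0 = 224.7313
M1: Pc = R·M1+t = (+0.36270, +0.12429, +0.79847); u = 539.5·(+0.36270)/0.79847 + 310.2 = 555.2648, v = 647.4·(+0.12429)/0.79847 + 236.0 = 336.7721
M2: Pc = R·M2+t = (+0.49526, -0.07331, +0.84259); u = 539.5·(+0.49526)/0.84259 + 310.2 = 627.3088, v = 647.4·(-0.07331)/0.84259 + 236.0 = 179.6727
M3: Pc = R·M3+t = (+0.29770, -0.21109, +0.81913); u = 539.5·(+0.29770)/0.81913 + 310.2 = 506.2725, v = 647.4·(-0.21109)/0.81913 + 236.0 = 69.1669

c0=(425.16, 224.73) c1=(555.26, 336.77) c2=(627.31, 179.67) c3=(506.27, 69.17)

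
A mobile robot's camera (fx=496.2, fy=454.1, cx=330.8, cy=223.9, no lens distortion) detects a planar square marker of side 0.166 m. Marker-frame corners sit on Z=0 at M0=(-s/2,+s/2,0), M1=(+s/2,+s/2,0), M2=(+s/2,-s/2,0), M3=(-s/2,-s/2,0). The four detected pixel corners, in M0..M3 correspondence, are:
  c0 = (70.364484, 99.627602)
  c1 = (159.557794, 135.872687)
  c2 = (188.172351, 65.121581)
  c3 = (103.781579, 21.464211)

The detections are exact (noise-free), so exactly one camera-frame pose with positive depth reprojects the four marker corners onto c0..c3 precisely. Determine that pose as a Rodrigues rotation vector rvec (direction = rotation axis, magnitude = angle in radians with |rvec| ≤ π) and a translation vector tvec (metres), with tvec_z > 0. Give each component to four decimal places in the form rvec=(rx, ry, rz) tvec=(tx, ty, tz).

rvec=(0.0154, -0.6653, 0.3368) tvec=(-0.3709, -0.2921, 0.9303)

Intrinsics K: fx=496.2, fy=454.1, cx=330.8, cy=223.9
Marker side s = 0.166 m; corners in marker frame (Z=0):
  M0 = (-0.0830, +0.0830, 0)
  M1 = (+0.0830, +0.0830, 0)
  M2 = (+0.0830, -0.0830, 0)
  M3 = (-0.0830, -0.0830, 0)
Detected image corners:
  c0 = (70.364484, 99.627602) px
  c1 = (159.557794, 135.872687) px
  c2 = (188.172351, 65.121581) px
  c3 = (103.781579, 21.464211) px
Planar DLT: solve 8×8 A·h = b for H (H[2,2]=1):
  H  [+607.95841 -199.08875 +132.95069]
  H  [+293.45939 +439.28483 +81.29605]
  H  [+0.65329 -0.09988 +1.00000]
B = K⁻¹H; ‖b₁‖=1.074931, ‖b₂‖=1.074931; λ = 2/(‖b₁‖+‖b₂‖) = 0.930292, sign → tz>0 ⇒ λ=+0.930292
r₁ = λ·B[:,0] = (+0.73465,+0.30153,+0.60775); r₂ = λ·B[:,1] = (-0.31132,+0.94575,-0.09291)
r₃ = r₁×r₂ = (-0.60280,-0.12094,+0.78867); SVD([r₁ r₂ r₃]) → R = UVᵀ:
  R  [+0.73465 -0.31132 -0.60280]
  R  [+0.30153 +0.94575 -0.12094]
  R  [+0.60775 -0.09291 +0.78867]
t = (-0.37093, -0.29215, +0.93029) m
tr R = 2.469075; θ = arccos((tr R − 1)/2) = 0.745812 rad = 42.732°
axis k = ((R−Rᵀ)₃₂, (R−Rᵀ)₁₃, (R−Rᵀ)₂₁) / (2 sinθ) = (+0.020653, -0.891994, +0.451575)
rvec = θ·k = (+0.015404, -0.665259, +0.336790)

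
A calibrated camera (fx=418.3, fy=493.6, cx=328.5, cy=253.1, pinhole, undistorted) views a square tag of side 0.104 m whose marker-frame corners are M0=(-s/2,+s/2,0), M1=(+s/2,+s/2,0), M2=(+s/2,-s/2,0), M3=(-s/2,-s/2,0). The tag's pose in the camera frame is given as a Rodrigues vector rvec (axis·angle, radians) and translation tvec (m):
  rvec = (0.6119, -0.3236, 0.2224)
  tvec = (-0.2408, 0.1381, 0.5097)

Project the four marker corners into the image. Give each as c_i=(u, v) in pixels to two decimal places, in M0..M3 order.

Intrinsics K: fx=418.3, fy=493.6, cx=328.5, cy=253.1
Marker side s = 0.104 m; corners in marker frame (Z=0):
  M0 = (-0.0520, +0.0520, 0)
  M1 = (+0.0520, +0.0520, 0)
  M2 = (+0.0520, -0.0520, 0)
  M3 = (-0.0520, -0.0520, 0)
rvec = (0.6119, -0.3236, 0.2224), |rvec| = θ = 0.72705 rad = 41.657°
Rodrigues: sinθ=0.66467, 1−cosθ=0.25286; R = I + sinθ·[k]× + (1−cosθ)·[k]×²:
    [+0.92625 -0.29804 -0.23074]
    [+0.10860 +0.79723 -0.59383]
    [+0.36093 +0.52497 +0.77080]
t = (-0.2408, 0.1381, 0.5097) m
M0: Pc = R·M0+t = (-0.30446, +0.17391, +0.51823); u = 418.3·(-0.30446)/0.51823 + 328.5 = 82.7466, v = 493.6·(+0.17391)/0.51823 + 253.1 = 418.7436
M1: Pc = R·M1+t = (-0.20813, +0.18520, +0.55577); u = 418.3·(-0.20813)/0.55577 + 328.5 = 171.8479, v = 493.6·(+0.18520)/0.55577 + 253.1 = 417.5866
M2: Pc = R·M2+t = (-0.17714, +0.10229, +0.50117); u = 418.3·(-0.17714)/0.50117 + 328.5 = 180.6530, v = 493.6·(+0.10229)/0.50117 + 253.1 = 353.8460
M3: Pc = R·M3+t = (-0.27347, +0.09100, +0.46363); u = 418.3·(-0.27347)/0.46363 + 328.5 = 81.7721, v = 493.6·(+0.09100)/0.46363 + 253.1 = 349.9785

c0=(82.75, 418.74) c1=(171.85, 417.59) c2=(180.65, 353.85) c3=(81.77, 349.98)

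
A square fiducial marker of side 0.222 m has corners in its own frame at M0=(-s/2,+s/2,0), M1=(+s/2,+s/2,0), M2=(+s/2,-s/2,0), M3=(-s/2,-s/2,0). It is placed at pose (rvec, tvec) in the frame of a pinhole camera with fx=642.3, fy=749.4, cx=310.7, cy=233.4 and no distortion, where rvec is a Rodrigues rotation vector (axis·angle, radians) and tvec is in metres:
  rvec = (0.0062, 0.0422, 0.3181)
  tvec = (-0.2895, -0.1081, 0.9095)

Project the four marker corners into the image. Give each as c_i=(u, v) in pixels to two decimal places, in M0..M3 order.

Intrinsics K: fx=642.3, fy=749.4, cx=310.7, cy=233.4
Marker side s = 0.222 m; corners in marker frame (Z=0):
  M0 = (-0.1110, +0.1110, 0)
  M1 = (+0.1110, +0.1110, 0)
  M2 = (+0.1110, -0.1110, 0)
  M3 = (-0.1110, -0.1110, 0)
rvec = (0.0062, 0.0422, 0.3181), |rvec| = θ = 0.32095 rad = 18.389°
Rodrigues: sinθ=0.31547, 1−cosθ=0.05106; R = I + sinθ·[k]× + (1−cosθ)·[k]×²:
    [+0.94896 -0.31254 +0.04246]
    [+0.31280 +0.94982 +0.00056]
    [-0.04050 +0.01275 +0.99910]
t = (-0.2895, -0.1081, 0.9095) m
M0: Pc = R·M0+t = (-0.42953, -0.03739, +0.91541); u = 642.3·(-0.42953)/0.91541 + 310.7 = 9.3223, v = 749.4·(-0.03739)/0.91541 + 233.4 = 202.7904
M1: Pc = R·M1+t = (-0.21886, +0.03205, +0.90642); u = 642.3·(-0.21886)/0.90642 + 310.7 = 155.6149, v = 749.4·(+0.03205)/0.90642 + 233.4 = 259.8983
M2: Pc = R·M2+t = (-0.14947, -0.17881, +0.90359); u = 642.3·(-0.14947)/0.90359 + 310.7 = 204.4490, v = 749.4·(-0.17881)/0.90359 + 233.4 = 85.1026
M3: Pc = R·M3+t = (-0.36014, -0.24825, +0.91258); u = 642.3·(-0.36014)/0.91258 + 310.7 = 57.2215, v = 749.4·(-0.24825)/0.91258 + 233.4 = 29.5398

c0=(9.32, 202.79) c1=(155.61, 259.90) c2=(204.45, 85.10) c3=(57.22, 29.54)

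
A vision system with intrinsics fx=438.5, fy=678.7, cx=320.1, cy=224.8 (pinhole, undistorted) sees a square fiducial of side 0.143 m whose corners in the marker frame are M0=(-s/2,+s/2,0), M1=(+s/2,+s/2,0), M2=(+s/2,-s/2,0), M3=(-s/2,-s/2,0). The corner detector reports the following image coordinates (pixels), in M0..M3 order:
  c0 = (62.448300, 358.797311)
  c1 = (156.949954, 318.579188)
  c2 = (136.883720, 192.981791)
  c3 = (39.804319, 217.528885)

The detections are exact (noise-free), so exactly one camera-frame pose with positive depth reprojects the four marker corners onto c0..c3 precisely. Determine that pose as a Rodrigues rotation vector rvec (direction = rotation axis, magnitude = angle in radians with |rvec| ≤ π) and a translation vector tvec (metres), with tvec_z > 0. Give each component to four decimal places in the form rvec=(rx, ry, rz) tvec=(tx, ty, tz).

rvec=(-0.0717, -0.6195, -0.2343) tvec=(-0.3527, 0.0483, 0.7086)

Intrinsics K: fx=438.5, fy=678.7, cx=320.1, cy=224.8
Marker side s = 0.143 m; corners in marker frame (Z=0):
  M0 = (-0.0715, +0.0715, 0)
  M1 = (+0.0715, +0.0715, 0)
  M2 = (+0.0715, -0.0715, 0)
  M3 = (-0.0715, -0.0715, 0)
Detected image corners:
  c0 = (62.448300, 358.797311) px
  c1 = (156.949954, 318.579188) px
  c2 = (136.883720, 192.981791) px
  c3 = (39.804319, 217.528885) px
Planar DLT: solve 8×8 A·h = b for H (H[2,2]=1):
  H  [+751.30251 +149.28436 +101.84180]
  H  [-2.78339 +931.18784 +271.04267]
  H  [+0.82247 +0.00483 +1.00000]
B = K⁻¹H; ‖b₁‖=1.411235, ‖b₂‖=1.411235; λ = 2/(‖b₁‖+‖b₂‖) = 0.708599, sign → tz>0 ⇒ λ=+0.708599
r₁ = λ·B[:,0] = (+0.78864,-0.19594,+0.58280); r₂ = λ·B[:,1] = (+0.23874,+0.97108,+0.00342)
r₃ = r₁×r₂ = (-0.56661,+0.13644,+0.81261); SVD([r₁ r₂ r₃]) → R = UVᵀ:
  R  [+0.78864 +0.23874 -0.56661]
  R  [-0.19594 +0.97108 +0.13644]
  R  [+0.58280 +0.00342 +0.81261]
t = (-0.35270, +0.04828, +0.70860) m
tr R = 2.572327; θ = arccos((tr R − 1)/2) = 0.666220 rad = 38.172°
axis k = ((R−Rᵀ)₃₂, (R−Rᵀ)₁₃, (R−Rᵀ)₂₁) / (2 sinθ) = (-0.107618, -0.929916, -0.351674)
rvec = θ·k = (-0.071697, -0.619528, -0.234292)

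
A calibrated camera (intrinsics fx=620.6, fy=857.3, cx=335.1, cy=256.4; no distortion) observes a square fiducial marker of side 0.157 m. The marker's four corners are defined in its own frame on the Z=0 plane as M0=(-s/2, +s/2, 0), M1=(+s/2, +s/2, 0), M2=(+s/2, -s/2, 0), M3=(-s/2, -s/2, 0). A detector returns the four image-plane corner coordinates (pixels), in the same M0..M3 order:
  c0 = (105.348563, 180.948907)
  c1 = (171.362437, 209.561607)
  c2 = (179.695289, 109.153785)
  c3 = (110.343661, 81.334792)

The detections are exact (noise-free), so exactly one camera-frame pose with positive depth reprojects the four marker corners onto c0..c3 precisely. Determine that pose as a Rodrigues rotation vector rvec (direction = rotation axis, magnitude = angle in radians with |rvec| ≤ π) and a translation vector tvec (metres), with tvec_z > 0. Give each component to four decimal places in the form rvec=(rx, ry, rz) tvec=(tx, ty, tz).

rvec=(0.3709, 0.2299, 0.2597) tvec=(-0.3992, -0.1641, 1.2779)

Intrinsics K: fx=620.6, fy=857.3, cx=335.1, cy=256.4
Marker side s = 0.157 m; corners in marker frame (Z=0):
  M0 = (-0.0785, +0.0785, 0)
  M1 = (+0.0785, +0.0785, 0)
  M2 = (+0.0785, -0.0785, 0)
  M3 = (-0.0785, -0.0785, 0)
Detected image corners:
  c0 = (105.348563, 180.948907) px
  c1 = (171.362437, 209.561607) px
  c2 = (179.695289, 109.153785) px
  c3 = (110.343661, 81.334792) px
Planar DLT: solve 8×8 A·h = b for H (H[2,2]=1):
  H  [+411.66404 +0.28326 +141.24910]
  H  [+160.11079 +680.67308 +146.28048]
  H  [-0.13541 +0.30077 +1.00000]
B = K⁻¹H; ‖b₁‖=0.782518, ‖b₂‖=0.782518; λ = 2/(‖b₁‖+‖b₂‖) = 1.277926, sign → tz>0 ⇒ λ=+1.277926
r₁ = λ·B[:,0] = (+0.94112,+0.29042,-0.17304); r₂ = λ·B[:,1] = (-0.20696,+0.89968,+0.38437)
r₃ = r₁×r₂ = (+0.26731,-0.32593,+0.90682); SVD([r₁ r₂ r₃]) → R = UVᵀ:
  R  [+0.94112 -0.20696 +0.26731]
  R  [+0.29042 +0.89968 -0.32593]
  R  [-0.17304 +0.38437 +0.90682]
t = (-0.39917, -0.16415, +1.27793) m
tr R = 2.747625; θ = arccos((tr R − 1)/2) = 0.507808 rad = 29.095°
axis k = ((R−Rᵀ)₃₂, (R−Rᵀ)₁₃, (R−Rᵀ)₂₁) / (2 sinθ) = (+0.730358, +0.452786, +0.511431)
rvec = θ·k = (+0.370882, +0.229928, +0.259709)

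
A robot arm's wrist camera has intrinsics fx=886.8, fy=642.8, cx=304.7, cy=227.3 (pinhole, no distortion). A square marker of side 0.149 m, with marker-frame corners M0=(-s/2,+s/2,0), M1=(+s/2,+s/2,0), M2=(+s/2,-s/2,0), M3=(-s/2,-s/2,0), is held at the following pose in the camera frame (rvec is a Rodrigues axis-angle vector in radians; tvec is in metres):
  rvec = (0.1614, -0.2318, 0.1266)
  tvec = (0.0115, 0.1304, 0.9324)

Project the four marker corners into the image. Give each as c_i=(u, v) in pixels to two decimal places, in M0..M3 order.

c0=(236.58, 363.06) c1=(371.85, 368.61) c2=(393.52, 272.02) c3=(255.88, 262.54)

Intrinsics K: fx=886.8, fy=642.8, cx=304.7, cy=227.3
Marker side s = 0.149 m; corners in marker frame (Z=0):
  M0 = (-0.0745, +0.0745, 0)
  M1 = (+0.0745, +0.0745, 0)
  M2 = (+0.0745, -0.0745, 0)
  M3 = (-0.0745, -0.0745, 0)
rvec = (0.1614, -0.2318, 0.1266), |rvec| = θ = 0.30953 rad = 17.735°
Rodrigues: sinθ=0.30461, 1−cosθ=0.04752; R = I + sinθ·[k]× + (1−cosθ)·[k]×²:
    [+0.96540 -0.14315 -0.21798]
    [+0.10603 +0.97913 -0.17339]
    [+0.23825 +0.14428 +0.96043]
t = (0.0115, 0.1304, 0.9324) m
M0: Pc = R·M0+t = (-0.07109, +0.19545, +0.92540); u = 886.8·(-0.07109)/0.92540 + 304.7 = 236.5786, v = 642.8·(+0.19545)/0.92540 + 227.3 = 363.0604
M1: Pc = R·M1+t = (+0.07276, +0.21124, +0.96090); u = 886.8·(+0.07276)/0.96090 + 304.7 = 371.8472, v = 642.8·(+0.21124)/0.96090 + 227.3 = 368.6134
M2: Pc = R·M2+t = (+0.09409, +0.06535, +0.93940); u = 886.8·(+0.09409)/0.93940 + 304.7 = 393.5182, v = 642.8·(+0.06535)/0.93940 + 227.3 = 272.0196
M3: Pc = R·M3+t = (-0.04976, +0.04956, +0.90390); u = 886.8·(-0.04976)/0.90390 + 304.7 = 255.8836, v = 642.8·(+0.04956)/0.90390 + 227.3 = 262.5410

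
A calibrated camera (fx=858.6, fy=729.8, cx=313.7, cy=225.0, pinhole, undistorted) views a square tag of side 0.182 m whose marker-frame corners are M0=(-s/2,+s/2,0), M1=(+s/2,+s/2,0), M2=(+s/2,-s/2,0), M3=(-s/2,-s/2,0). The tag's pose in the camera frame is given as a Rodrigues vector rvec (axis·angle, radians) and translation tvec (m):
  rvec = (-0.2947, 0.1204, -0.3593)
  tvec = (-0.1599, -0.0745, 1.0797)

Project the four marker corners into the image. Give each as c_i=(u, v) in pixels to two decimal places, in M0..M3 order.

c0=(139.49, 252.53) c1=(276.41, 206.74) c2=(231.72, 99.86) c3=(102.10, 144.48)

Intrinsics K: fx=858.6, fy=729.8, cx=313.7, cy=225.0
Marker side s = 0.182 m; corners in marker frame (Z=0):
  M0 = (-0.0910, +0.0910, 0)
  M1 = (+0.0910, +0.0910, 0)
  M2 = (+0.0910, -0.0910, 0)
  M3 = (-0.0910, -0.0910, 0)
rvec = (-0.2947, 0.1204, -0.3593), |rvec| = θ = 0.48004 rad = 27.504°
Rodrigues: sinθ=0.46182, 1−cosθ=0.11302; R = I + sinθ·[k]× + (1−cosθ)·[k]×²:
    [+0.92957 +0.32826 +0.16776]
    [-0.36306 +0.89409 +0.26229]
    [-0.06389 -0.30473 +0.95029]
t = (-0.1599, -0.0745, 1.0797) m
M0: Pc = R·M0+t = (-0.21462, +0.03990, +1.05778); u = 858.6·(-0.21462)/1.05778 + 313.7 = 139.4938, v = 729.8·(+0.03990)/1.05778 + 225.0 = 252.5286
M1: Pc = R·M1+t = (-0.04544, -0.02618, +1.04616); u = 858.6·(-0.04544)/1.04616 + 313.7 = 276.4084, v = 729.8·(-0.02618)/1.04616 + 225.0 = 206.7390
M2: Pc = R·M2+t = (-0.10518, -0.18890, +1.10162); u = 858.6·(-0.10518)/1.10162 + 313.7 = 231.7225, v = 729.8·(-0.18890)/1.10162 + 225.0 = 99.8570
M3: Pc = R·M3+t = (-0.27436, -0.12282, +1.11324); u = 858.6·(-0.27436)/1.11324 + 313.7 = 102.0956, v = 729.8·(-0.12282)/1.11324 + 225.0 = 144.4819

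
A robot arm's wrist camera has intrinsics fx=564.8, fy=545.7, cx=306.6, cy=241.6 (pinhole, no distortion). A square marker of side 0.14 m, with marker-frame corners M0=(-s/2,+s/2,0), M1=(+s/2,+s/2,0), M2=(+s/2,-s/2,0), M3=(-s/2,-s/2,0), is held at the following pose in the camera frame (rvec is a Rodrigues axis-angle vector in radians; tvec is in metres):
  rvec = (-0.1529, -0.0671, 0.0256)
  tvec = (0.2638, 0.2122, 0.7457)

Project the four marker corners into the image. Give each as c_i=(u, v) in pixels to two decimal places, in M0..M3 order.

Intrinsics K: fx=564.8, fy=545.7, cx=306.6, cy=241.6
Marker side s = 0.14 m; corners in marker frame (Z=0):
  M0 = (-0.0700, +0.0700, 0)
  M1 = (+0.0700, +0.0700, 0)
  M2 = (+0.0700, -0.0700, 0)
  M3 = (-0.0700, -0.0700, 0)
rvec = (-0.1529, -0.0671, 0.0256), |rvec| = θ = 0.16893 rad = 9.679°
Rodrigues: sinθ=0.16812, 1−cosθ=0.01423; R = I + sinθ·[k]× + (1−cosθ)·[k]×²:
    [+0.99743 -0.02036 -0.06873]
    [+0.03060 +0.98801 +0.15132]
    [+0.06483 -0.15303 +0.98609]
t = (0.2638, 0.2122, 0.7457) m
M0: Pc = R·M0+t = (+0.19255, +0.27922, +0.73045); u = 564.8·(+0.19255)/0.73045 + 306.6 = 455.4877, v = 545.7·(+0.27922)/0.73045 + 241.6 = 450.1973
M1: Pc = R·M1+t = (+0.33219, +0.28350, +0.73953); u = 564.8·(+0.33219)/0.73953 + 306.6 = 560.3079, v = 545.7·(+0.28350)/0.73953 + 241.6 = 450.7980
M2: Pc = R·M2+t = (+0.33505, +0.14518, +0.76095); u = 564.8·(+0.33505)/0.76095 + 306.6 = 555.2806, v = 545.7·(+0.14518)/0.76095 + 241.6 = 345.7135
M3: Pc = R·M3+t = (+0.19541, +0.14090, +0.75187); u = 564.8·(+0.19541)/0.75187 + 306.6 = 453.3865, v = 545.7·(+0.14090)/0.75187 + 241.6 = 343.8615

c0=(455.49, 450.20) c1=(560.31, 450.80) c2=(555.28, 345.71) c3=(453.39, 343.86)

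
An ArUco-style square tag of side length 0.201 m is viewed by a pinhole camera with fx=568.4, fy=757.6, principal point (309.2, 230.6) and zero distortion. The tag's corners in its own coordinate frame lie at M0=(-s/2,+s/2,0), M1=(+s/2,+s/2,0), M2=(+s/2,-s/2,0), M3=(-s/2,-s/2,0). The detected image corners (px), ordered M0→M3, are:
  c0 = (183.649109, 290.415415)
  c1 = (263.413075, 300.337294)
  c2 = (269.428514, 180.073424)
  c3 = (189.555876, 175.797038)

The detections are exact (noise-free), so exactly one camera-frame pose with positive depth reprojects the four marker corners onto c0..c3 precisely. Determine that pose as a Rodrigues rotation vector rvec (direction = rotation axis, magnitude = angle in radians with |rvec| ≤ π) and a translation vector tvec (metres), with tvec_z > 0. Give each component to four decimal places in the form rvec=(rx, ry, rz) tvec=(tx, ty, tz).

rvec=(-0.0244, 0.3133, 0.0627) tvec=(-0.1905, 0.0101, 1.2946)

Intrinsics K: fx=568.4, fy=757.6, cx=309.2, cy=230.6
Marker side s = 0.201 m; corners in marker frame (Z=0):
  M0 = (-0.1005, +0.1005, 0)
  M1 = (+0.1005, +0.1005, 0)
  M2 = (+0.1005, -0.1005, 0)
  M3 = (-0.1005, -0.1005, 0)
Detected image corners:
  c0 = (183.649109, 290.415415) px
  c1 = (263.413075, 300.337294) px
  c2 = (269.428514, 180.073424) px
  c3 = (189.555876, 175.797038) px
Planar DLT: solve 8×8 A·h = b for H (H[2,2]=1):
  H  [+343.08525 -32.15093 +225.55839]
  H  [-21.13683 +581.33545 +236.50558]
  H  [-0.23849 -0.01104 +1.00000]
B = K⁻¹H; ‖b₁‖=0.772433, ‖b₂‖=0.772433; λ = 2/(‖b₁‖+‖b₂‖) = 1.294610, sign → tz>0 ⇒ λ=+1.294610
r₁ = λ·B[:,0] = (+0.94938,+0.05786,-0.30875); r₂ = λ·B[:,1] = (-0.06545,+0.99775,-0.01429)
r₃ = r₁×r₂ = (+0.30723,+0.03378,+0.95103); SVD([r₁ r₂ r₃]) → R = UVᵀ:
  R  [+0.94938 -0.06545 +0.30723]
  R  [+0.05786 +0.99775 +0.03378]
  R  [-0.30875 -0.01429 +0.95103]
t = (-0.19051, +0.01009, +1.29461) m
tr R = 2.898169; θ = arccos((tr R − 1)/2) = 0.320480 rad = 18.362°
axis k = ((R−Rᵀ)₃₂, (R−Rᵀ)₁₃, (R−Rᵀ)₂₁) / (2 sinθ) = (-0.076289, +0.977687, +0.195724)
rvec = θ·k = (-0.024449, +0.313329, +0.062726)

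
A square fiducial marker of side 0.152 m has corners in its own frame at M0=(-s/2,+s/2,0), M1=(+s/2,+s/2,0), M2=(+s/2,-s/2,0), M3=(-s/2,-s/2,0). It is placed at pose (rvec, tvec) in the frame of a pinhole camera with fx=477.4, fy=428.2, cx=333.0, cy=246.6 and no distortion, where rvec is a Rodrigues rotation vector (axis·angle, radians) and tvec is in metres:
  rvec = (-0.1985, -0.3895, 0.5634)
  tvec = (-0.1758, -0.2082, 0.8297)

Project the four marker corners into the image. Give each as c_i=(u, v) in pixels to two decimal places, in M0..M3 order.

c0=(168.04, 144.41) c1=(244.90, 193.47) c2=(289.10, 134.43) c3=(218.76, 84.66)

Intrinsics K: fx=477.4, fy=428.2, cx=333.0, cy=246.6
Marker side s = 0.152 m; corners in marker frame (Z=0):
  M0 = (-0.0760, +0.0760, 0)
  M1 = (+0.0760, +0.0760, 0)
  M2 = (+0.0760, -0.0760, 0)
  M3 = (-0.0760, -0.0760, 0)
rvec = (-0.1985, -0.3895, 0.5634), |rvec| = θ = 0.71311 rad = 40.858°
Rodrigues: sinθ=0.65419, 1−cosθ=0.24367; R = I + sinθ·[k]× + (1−cosθ)·[k]×²:
    [+0.77521 -0.47980 -0.41090]
    [+0.55390 +0.82902 +0.07695]
    [+0.30373 -0.28725 +0.90843]
t = (-0.1758, -0.2082, 0.8297) m
M0: Pc = R·M0+t = (-0.27118, -0.18729, +0.78479); u = 477.4·(-0.27118)/0.78479 + 333.0 = 168.0356, v = 428.2·(-0.18729)/0.78479 + 246.6 = 144.4094
M1: Pc = R·M1+t = (-0.15335, -0.10310, +0.83095); u = 477.4·(-0.15335)/0.83095 + 333.0 = 244.8977, v = 428.2·(-0.10310)/0.83095 + 246.6 = 193.4722
M2: Pc = R·M2+t = (-0.08042, -0.22911, +0.87461); u = 477.4·(-0.08042)/0.87461 + 333.0 = 289.1039, v = 428.2·(-0.22911)/0.87461 + 246.6 = 134.4308
M3: Pc = R·M3+t = (-0.19825, -0.31330, +0.82845); u = 477.4·(-0.19825)/0.82845 + 333.0 = 218.7562, v = 428.2·(-0.31330)/0.82845 + 246.6 = 84.6636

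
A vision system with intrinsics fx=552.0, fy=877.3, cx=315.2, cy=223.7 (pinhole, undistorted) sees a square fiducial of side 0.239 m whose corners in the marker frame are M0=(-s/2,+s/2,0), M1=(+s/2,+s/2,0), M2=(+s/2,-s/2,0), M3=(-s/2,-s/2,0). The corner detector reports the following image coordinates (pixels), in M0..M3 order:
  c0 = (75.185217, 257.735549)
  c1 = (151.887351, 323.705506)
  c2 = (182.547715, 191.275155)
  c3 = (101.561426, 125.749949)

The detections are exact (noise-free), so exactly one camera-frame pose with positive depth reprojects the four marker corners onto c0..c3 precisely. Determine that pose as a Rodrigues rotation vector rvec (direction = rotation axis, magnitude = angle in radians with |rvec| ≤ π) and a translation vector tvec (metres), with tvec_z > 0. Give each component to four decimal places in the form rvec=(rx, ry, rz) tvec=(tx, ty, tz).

Intrinsics K: fx=552.0, fy=877.3, cx=315.2, cy=223.7
Marker side s = 0.239 m; corners in marker frame (Z=0):
  M0 = (-0.1195, +0.1195, 0)
  M1 = (+0.1195, +0.1195, 0)
  M2 = (+0.1195, -0.1195, 0)
  M3 = (-0.1195, -0.1195, 0)
Detected image corners:
  c0 = (75.185217, 257.735549) px
  c1 = (151.887351, 323.705506) px
  c2 = (182.547715, 191.275155) px
  c3 = (101.561426, 125.749949) px
Planar DLT: solve 8×8 A·h = b for H (H[2,2]=1):
  H  [+315.91969 -95.13441 +126.96681]
  H  [+250.91177 +595.47176 +225.68129]
  H  [-0.10776 +0.18838 +1.00000]
B = K⁻¹H; ‖b₁‖=0.715294, ‖b₂‖=0.715294; λ = 2/(‖b₁‖+‖b₂‖) = 1.398027, sign → tz>0 ⇒ λ=+1.398027
r₁ = λ·B[:,0] = (+0.88614,+0.43825,-0.15065); r₂ = λ·B[:,1] = (-0.39132,+0.88177,+0.26335)
r₃ = r₁×r₂ = (+0.24825,-0.17442,+0.95286); SVD([r₁ r₂ r₃]) → R = UVᵀ:
  R  [+0.88614 -0.39132 +0.24825]
  R  [+0.43825 +0.88177 -0.17442]
  R  [-0.15065 +0.26335 +0.95286]
t = (-0.47673, +0.00316, +1.39803) m
tr R = 2.720768; θ = arccos((tr R − 1)/2) = 0.534774 rad = 30.640°
axis k = ((R−Rᵀ)₃₂, (R−Rᵀ)₁₃, (R−Rᵀ)₂₁) / (2 sinθ) = (+0.429486, +0.391345, +0.813874)
rvec = θ·k = (+0.229678, +0.209281, +0.435239)

rvec=(0.2297, 0.2093, 0.4352) tvec=(-0.4767, 0.0032, 1.3980)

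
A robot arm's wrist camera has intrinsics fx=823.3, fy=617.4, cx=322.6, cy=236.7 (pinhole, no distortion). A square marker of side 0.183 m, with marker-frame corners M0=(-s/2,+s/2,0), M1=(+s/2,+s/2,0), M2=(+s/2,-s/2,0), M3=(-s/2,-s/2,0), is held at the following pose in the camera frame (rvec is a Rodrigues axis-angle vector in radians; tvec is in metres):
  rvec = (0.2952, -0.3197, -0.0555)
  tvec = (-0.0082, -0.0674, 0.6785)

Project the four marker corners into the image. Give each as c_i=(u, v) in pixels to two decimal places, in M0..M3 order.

Intrinsics K: fx=823.3, fy=617.4, cx=322.6, cy=236.7
Marker side s = 0.183 m; corners in marker frame (Z=0):
  M0 = (-0.0915, +0.0915, 0)
  M1 = (+0.0915, +0.0915, 0)
  M2 = (+0.0915, -0.0915, 0)
  M3 = (-0.0915, -0.0915, 0)
rvec = (0.2952, -0.3197, -0.0555), |rvec| = θ = 0.43867 rad = 25.134°
Rodrigues: sinθ=0.42474, 1−cosθ=0.09468; R = I + sinθ·[k]× + (1−cosθ)·[k]×²:
    [+0.94819 +0.00730 -0.31761]
    [-0.10017 +0.95561 -0.27709]
    [+0.30148 +0.29455 +0.90683]
t = (-0.0082, -0.0674, 0.6785) m
M0: Pc = R·M0+t = (-0.09429, +0.02920, +0.67787); u = 823.3·(-0.09429)/0.67787 + 322.6 = 208.0782, v = 617.4·(+0.02920)/0.67787 + 236.7 = 263.2989
M1: Pc = R·M1+t = (+0.07923, +0.01087, +0.73304); u = 823.3·(+0.07923)/0.73304 + 322.6 = 411.5836, v = 617.4·(+0.01087)/0.73304 + 236.7 = 245.8571
M2: Pc = R·M2+t = (+0.07789, -0.16400, +0.67913); u = 823.3·(+0.07789)/0.67913 + 322.6 = 417.0265, v = 617.4·(-0.16400)/0.67913 + 236.7 = 87.6043
M3: Pc = R·M3+t = (-0.09563, -0.14567, +0.62396); u = 823.3·(-0.09563)/0.62396 + 322.6 = 196.4219, v = 617.4·(-0.14567)/0.62396 + 236.7 = 92.5599

c0=(208.08, 263.30) c1=(411.58, 245.86) c2=(417.03, 87.60) c3=(196.42, 92.56)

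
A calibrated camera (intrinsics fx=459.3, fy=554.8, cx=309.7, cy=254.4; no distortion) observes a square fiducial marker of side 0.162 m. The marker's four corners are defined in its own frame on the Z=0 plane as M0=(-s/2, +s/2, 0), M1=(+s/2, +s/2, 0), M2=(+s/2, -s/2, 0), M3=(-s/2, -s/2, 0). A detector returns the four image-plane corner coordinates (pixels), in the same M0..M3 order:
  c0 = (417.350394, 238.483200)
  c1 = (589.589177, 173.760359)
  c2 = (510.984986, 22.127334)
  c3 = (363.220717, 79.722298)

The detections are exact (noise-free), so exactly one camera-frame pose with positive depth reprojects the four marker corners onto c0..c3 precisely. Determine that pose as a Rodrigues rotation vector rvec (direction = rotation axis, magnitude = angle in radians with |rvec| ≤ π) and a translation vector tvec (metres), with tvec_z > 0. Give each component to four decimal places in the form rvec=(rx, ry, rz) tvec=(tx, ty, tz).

Intrinsics K: fx=459.3, fy=554.8, cx=309.7, cy=254.4
Marker side s = 0.162 m; corners in marker frame (Z=0):
  M0 = (-0.0810, +0.0810, 0)
  M1 = (+0.0810, +0.0810, 0)
  M2 = (+0.0810, -0.0810, 0)
  M3 = (-0.0810, -0.0810, 0)
Detected image corners:
  c0 = (417.350394, 238.483200) px
  c1 = (589.589177, 173.760359) px
  c2 = (510.984986, 22.127334) px
  c3 = (363.220717, 79.722298) px
Planar DLT: solve 8×8 A·h = b for H (H[2,2]=1):
  H  [+946.27143 -19.99612 +467.33987]
  H  [-385.68372 +840.84597 +122.97551]
  H  [-0.07614 -0.91264 +1.00000]
B = K⁻¹H; ‖b₁‖=2.213718, ‖b₂‖=2.213718; λ = 2/(‖b₁‖+‖b₂‖) = 0.451729, sign → tz>0 ⇒ λ=+0.451729
r₁ = λ·B[:,0] = (+0.95386,-0.29826,-0.03440); r₂ = λ·B[:,1] = (+0.25832,+0.87367,-0.41227)
r₃ = r₁×r₂ = (+0.15301,+0.38436,+0.91041); SVD([r₁ r₂ r₃]) → R = UVᵀ:
  R  [+0.95386 +0.25832 +0.15301]
  R  [-0.29826 +0.87367 +0.38436]
  R  [-0.03440 -0.41227 +0.91041]
t = (+0.15504, -0.10701, +0.45173) m
tr R = 2.737954; θ = arccos((tr R − 1)/2) = 0.517665 rad = 29.660°
axis k = ((R−Rᵀ)₃₂, (R−Rᵀ)₁₃, (R−Rᵀ)₂₁) / (2 sinθ) = (-0.804914, +0.189357, -0.562368)
rvec = θ·k = (-0.416676, +0.098024, -0.291118)

rvec=(-0.4167, 0.0980, -0.2911) tvec=(0.1550, -0.1070, 0.4517)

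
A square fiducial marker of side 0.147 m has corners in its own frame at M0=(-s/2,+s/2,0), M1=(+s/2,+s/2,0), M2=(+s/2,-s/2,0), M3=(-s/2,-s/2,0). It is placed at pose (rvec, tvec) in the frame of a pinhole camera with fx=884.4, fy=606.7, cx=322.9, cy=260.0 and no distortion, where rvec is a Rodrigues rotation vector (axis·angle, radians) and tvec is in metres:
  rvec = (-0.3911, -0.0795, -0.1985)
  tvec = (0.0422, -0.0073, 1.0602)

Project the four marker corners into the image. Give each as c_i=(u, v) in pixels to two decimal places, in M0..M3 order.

Intrinsics K: fx=884.4, fy=606.7, cx=322.9, cy=260.0
Marker side s = 0.147 m; corners in marker frame (Z=0):
  M0 = (-0.0735, +0.0735, 0)
  M1 = (+0.0735, +0.0735, 0)
  M2 = (+0.0735, -0.0735, 0)
  M3 = (-0.0735, -0.0735, 0)
rvec = (-0.3911, -0.0795, -0.1985), |rvec| = θ = 0.44574 rad = 25.539°
Rodrigues: sinθ=0.43112, 1−cosθ=0.09771; R = I + sinθ·[k]× + (1−cosθ)·[k]×²:
    [+0.97751 +0.20728 -0.03872]
    [-0.17670 +0.90540 +0.38604]
    [+0.11507 -0.37052 +0.92167]
t = (0.0422, -0.0073, 1.0602) m
M0: Pc = R·M0+t = (-0.01441, +0.07223, +1.02451); u = 884.4·(-0.01441)/1.02451 + 322.9 = 310.4589, v = 606.7·(+0.07223)/1.02451 + 260.0 = 302.7763
M1: Pc = R·M1+t = (+0.12928, +0.04626, +1.04142); u = 884.4·(+0.12928)/1.04142 + 322.9 = 432.6895, v = 606.7·(+0.04626)/1.04142 + 260.0 = 286.9492
M2: Pc = R·M2+t = (+0.09881, -0.08683, +1.09589); u = 884.4·(+0.09881)/1.09589 + 322.9 = 402.6428, v = 606.7·(-0.08683)/1.09589 + 260.0 = 211.9272
M3: Pc = R·M3+t = (-0.04488, -0.06086, +1.07898); u = 884.4·(-0.04488)/1.07898 + 322.9 = 286.1112, v = 606.7·(-0.06086)/1.07898 + 260.0 = 225.7792

c0=(310.46, 302.78) c1=(432.69, 286.95) c2=(402.64, 211.93) c3=(286.11, 225.78)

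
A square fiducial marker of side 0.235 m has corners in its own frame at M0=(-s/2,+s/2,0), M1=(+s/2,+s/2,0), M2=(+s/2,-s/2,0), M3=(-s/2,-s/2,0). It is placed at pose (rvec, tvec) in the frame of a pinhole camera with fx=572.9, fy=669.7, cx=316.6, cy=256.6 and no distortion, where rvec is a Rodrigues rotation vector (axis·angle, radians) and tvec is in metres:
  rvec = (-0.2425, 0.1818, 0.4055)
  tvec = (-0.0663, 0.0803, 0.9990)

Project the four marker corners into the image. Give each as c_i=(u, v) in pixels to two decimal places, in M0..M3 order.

Intrinsics K: fx=572.9, fy=669.7, cx=316.6, cy=256.6
Marker side s = 0.235 m; corners in marker frame (Z=0):
  M0 = (-0.1175, +0.1175, 0)
  M1 = (+0.1175, +0.1175, 0)
  M2 = (+0.1175, -0.1175, 0)
  M3 = (-0.1175, -0.1175, 0)
rvec = (-0.2425, 0.1818, 0.4055), |rvec| = θ = 0.50625 rad = 29.006°
Rodrigues: sinθ=0.48490, 1−cosθ=0.12543; R = I + sinθ·[k]× + (1−cosθ)·[k]×²:
    [+0.90335 -0.40998 +0.12601]
    [+0.36682 +0.89075 +0.26835]
    [-0.22226 -0.19619 +0.95504]
t = (-0.0663, 0.0803, 0.9990) m
M0: Pc = R·M0+t = (-0.22062, +0.14186, +1.00206); u = 572.9·(-0.22062)/1.00206 + 316.6 = 190.4693, v = 669.7·(+0.14186)/1.00206 + 256.6 = 351.4086
M1: Pc = R·M1+t = (-0.00833, +0.22806, +0.94983); u = 572.9·(-0.00833)/0.94983 + 316.6 = 311.5765, v = 669.7·(+0.22806)/0.94983 + 256.6 = 417.4018
M2: Pc = R·M2+t = (+0.08802, +0.01874, +0.99594); u = 572.9·(+0.08802)/0.99594 + 316.6 = 367.2300, v = 669.7·(+0.01874)/0.99594 + 256.6 = 269.2008
M3: Pc = R·M3+t = (-0.12427, -0.06746, +1.04817); u = 572.9·(-0.12427)/1.04817 + 316.6 = 248.6766, v = 669.7·(-0.06746)/1.04817 + 256.6 = 213.4954

c0=(190.47, 351.41) c1=(311.58, 417.40) c2=(367.23, 269.20) c3=(248.68, 213.50)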